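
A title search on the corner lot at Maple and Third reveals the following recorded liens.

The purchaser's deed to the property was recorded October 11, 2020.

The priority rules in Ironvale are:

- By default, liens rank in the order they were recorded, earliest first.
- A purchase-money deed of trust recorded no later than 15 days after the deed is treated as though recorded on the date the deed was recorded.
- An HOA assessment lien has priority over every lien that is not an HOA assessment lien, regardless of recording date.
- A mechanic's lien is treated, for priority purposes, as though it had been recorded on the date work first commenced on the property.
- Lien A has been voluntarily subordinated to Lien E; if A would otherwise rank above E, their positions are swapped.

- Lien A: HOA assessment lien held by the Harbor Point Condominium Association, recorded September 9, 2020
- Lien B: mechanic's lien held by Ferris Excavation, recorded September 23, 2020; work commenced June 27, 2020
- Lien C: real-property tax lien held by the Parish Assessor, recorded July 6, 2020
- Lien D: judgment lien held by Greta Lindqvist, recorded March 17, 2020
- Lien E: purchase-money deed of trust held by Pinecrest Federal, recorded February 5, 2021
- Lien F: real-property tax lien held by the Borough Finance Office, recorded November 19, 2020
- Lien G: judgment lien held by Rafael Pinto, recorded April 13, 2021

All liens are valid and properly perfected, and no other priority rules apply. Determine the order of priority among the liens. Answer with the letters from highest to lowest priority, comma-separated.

E, D, B, C, F, A, G

Effective dates: B's effective date is June 27, 2020, when work began; E was recorded 117 days after the deed — beyond 15 days — so no relation-back applies.
A is an HOA assessment lien and takes priority over every other lien.
The other liens, earliest effective date first: D (March 17, 2020), B (June 27, 2020), C (July 6, 2020), F (November 19, 2020), E (February 5, 2021), G (April 13, 2021).
A is senior to E before the subordination, so the two trade places.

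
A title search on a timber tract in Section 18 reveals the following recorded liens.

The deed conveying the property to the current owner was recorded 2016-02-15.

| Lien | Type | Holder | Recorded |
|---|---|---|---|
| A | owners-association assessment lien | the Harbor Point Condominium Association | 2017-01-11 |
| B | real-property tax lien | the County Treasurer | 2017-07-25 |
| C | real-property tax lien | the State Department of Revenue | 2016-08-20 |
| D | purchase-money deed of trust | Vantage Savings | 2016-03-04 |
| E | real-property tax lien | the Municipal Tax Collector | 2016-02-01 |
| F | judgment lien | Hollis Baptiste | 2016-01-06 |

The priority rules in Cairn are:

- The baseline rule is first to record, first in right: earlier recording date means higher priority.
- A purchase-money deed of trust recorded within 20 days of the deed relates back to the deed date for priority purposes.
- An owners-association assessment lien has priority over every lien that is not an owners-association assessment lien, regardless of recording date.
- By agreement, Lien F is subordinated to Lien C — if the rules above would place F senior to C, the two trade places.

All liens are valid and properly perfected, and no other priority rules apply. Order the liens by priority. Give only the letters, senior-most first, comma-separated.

Effective dates after the stated exceptions: D relates back to the deed date 2016-02-15.
A, as an owners-association assessment lien, has superpriority and ranks first.
The other liens, earliest effective date first: F (2016-01-06), E (2016-02-01), D (2016-02-15), C (2016-08-20), B (2017-07-25).
Because F would otherwise rank above C, the subordination swaps them.

A, C, E, D, F, B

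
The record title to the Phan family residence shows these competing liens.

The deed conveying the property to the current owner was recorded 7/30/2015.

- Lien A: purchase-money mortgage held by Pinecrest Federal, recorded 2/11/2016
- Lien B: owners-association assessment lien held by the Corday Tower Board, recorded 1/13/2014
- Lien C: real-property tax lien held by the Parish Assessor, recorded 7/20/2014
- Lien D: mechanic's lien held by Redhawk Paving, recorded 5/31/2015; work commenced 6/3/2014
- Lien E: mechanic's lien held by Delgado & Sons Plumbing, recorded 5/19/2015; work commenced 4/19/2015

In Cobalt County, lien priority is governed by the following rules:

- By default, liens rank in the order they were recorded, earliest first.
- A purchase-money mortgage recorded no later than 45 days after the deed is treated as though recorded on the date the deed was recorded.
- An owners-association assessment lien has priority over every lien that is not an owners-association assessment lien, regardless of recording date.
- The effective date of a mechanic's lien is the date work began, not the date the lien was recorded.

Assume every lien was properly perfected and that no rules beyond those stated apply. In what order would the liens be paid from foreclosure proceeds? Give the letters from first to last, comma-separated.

Adjusting effective dates: A was recorded 196 days after the deed — beyond 45 days — so no relation-back applies; D relates back to 6/3/2014 (work commenced); E relates back to 4/19/2015 (work commenced).
As an owners-association assessment lien, B is senior to every other lien.
Ordering the rest by effective date: D (6/3/2014), C (7/20/2014), E (4/19/2015), A (2/11/2016).

B, D, C, E, A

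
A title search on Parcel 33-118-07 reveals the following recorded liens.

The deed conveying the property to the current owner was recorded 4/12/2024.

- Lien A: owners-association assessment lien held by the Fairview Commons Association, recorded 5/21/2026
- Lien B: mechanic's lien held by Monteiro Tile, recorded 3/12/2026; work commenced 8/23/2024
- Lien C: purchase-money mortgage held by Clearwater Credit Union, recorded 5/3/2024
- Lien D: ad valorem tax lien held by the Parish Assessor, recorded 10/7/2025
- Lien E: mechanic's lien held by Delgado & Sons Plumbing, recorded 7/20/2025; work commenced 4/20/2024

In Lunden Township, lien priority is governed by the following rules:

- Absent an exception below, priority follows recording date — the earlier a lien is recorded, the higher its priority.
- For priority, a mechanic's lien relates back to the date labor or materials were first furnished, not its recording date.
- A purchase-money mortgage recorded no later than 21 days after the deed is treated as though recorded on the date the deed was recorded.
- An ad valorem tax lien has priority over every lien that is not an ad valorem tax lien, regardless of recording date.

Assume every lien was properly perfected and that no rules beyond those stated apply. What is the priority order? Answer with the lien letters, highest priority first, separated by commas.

Adjusting effective dates: B relates back to 8/23/2024 (work commenced); C relates back to the deed date 4/12/2024; E's effective date is 4/20/2024, when work began.
D, as an ad valorem tax lien, has superpriority and ranks first.
Ordering the rest by effective date: C (4/12/2024), E (4/20/2024), B (8/23/2024), A (5/21/2026).

D, C, E, B, A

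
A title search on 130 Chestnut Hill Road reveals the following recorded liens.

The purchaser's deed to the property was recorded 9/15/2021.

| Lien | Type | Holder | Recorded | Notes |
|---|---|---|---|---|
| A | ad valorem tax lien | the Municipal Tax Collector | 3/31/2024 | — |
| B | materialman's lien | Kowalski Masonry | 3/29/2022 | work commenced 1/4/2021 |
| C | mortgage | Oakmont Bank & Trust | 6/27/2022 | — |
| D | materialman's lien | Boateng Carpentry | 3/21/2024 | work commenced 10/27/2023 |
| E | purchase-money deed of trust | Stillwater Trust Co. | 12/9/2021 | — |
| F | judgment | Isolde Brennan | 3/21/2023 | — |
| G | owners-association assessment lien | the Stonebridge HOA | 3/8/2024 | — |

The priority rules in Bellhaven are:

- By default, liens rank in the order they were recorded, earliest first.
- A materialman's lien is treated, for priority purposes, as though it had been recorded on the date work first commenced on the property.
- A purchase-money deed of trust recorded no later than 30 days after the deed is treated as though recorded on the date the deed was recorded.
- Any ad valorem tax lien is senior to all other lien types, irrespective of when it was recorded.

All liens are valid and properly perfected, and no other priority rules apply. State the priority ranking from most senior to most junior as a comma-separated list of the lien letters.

Effective dates: B is treated as recorded 1/4/2021, the work-commencement date; D's effective date is 10/27/2023, when work began; E missed the 30-day window (85 days after the deed), so its recording date stands.
A is an ad valorem tax lien and takes priority over every other lien.
Ordering the rest by effective date: B (1/4/2021), E (12/9/2021), C (6/27/2022), F (3/21/2023), D (10/27/2023), G (3/8/2024).

A, B, E, C, F, D, G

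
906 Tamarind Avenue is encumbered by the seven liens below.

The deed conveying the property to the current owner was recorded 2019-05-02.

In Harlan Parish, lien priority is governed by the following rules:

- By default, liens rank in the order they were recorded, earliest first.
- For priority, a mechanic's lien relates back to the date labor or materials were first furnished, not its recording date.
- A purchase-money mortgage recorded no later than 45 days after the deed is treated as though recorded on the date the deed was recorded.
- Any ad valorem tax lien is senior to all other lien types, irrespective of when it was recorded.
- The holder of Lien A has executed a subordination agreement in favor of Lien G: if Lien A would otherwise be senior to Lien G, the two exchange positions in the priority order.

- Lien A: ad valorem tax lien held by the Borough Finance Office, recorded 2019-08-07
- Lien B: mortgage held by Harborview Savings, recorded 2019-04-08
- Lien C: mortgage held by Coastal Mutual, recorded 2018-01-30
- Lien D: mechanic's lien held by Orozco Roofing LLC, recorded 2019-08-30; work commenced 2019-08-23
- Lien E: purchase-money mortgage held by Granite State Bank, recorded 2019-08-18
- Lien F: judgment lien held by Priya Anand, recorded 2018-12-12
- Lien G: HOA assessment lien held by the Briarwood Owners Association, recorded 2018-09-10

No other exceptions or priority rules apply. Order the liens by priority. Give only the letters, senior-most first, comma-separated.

Effective dates: D is treated as recorded 2019-08-23, the work-commencement date; E was recorded 108 days after the deed — beyond 45 days — so no relation-back applies.
A is an ad valorem tax lien, so it outranks all other liens regardless of date.
Ordering the rest by effective date: C (2018-01-30), G (2018-09-10), F (2018-12-12), B (2019-04-08), E (2019-08-18), D (2019-08-23).
Because A would otherwise rank above G, the subordination swaps them.

G, C, A, F, B, E, D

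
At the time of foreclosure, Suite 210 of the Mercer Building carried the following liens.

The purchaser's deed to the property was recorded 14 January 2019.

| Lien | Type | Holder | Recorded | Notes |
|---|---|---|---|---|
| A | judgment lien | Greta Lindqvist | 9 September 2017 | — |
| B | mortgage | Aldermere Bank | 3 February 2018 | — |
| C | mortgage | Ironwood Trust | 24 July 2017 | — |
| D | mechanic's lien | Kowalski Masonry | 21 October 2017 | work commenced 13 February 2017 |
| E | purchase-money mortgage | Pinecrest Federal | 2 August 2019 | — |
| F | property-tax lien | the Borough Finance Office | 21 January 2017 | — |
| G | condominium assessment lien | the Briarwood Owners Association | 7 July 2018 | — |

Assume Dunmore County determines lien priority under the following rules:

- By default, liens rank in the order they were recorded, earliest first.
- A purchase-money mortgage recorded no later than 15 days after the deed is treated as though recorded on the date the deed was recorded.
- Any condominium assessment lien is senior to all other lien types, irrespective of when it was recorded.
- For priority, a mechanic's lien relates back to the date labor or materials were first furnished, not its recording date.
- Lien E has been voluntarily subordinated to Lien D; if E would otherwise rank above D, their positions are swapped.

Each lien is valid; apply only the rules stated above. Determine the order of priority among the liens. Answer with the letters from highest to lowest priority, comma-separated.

G, F, D, C, A, B, E

Effective dates after the stated exceptions: D relates back to 13 February 2017 (work commenced); E missed the 15-day window (200 days after the deed), so its recording date stands.
G, as a condominium assessment lien, has superpriority and ranks first.
Ordering the rest by effective date: F (21 January 2017), D (13 February 2017), C (24 July 2017), A (9 September 2017), B (3 February 2018), E (2 August 2019).
Since E is not senior to D, the subordination leaves the order unchanged.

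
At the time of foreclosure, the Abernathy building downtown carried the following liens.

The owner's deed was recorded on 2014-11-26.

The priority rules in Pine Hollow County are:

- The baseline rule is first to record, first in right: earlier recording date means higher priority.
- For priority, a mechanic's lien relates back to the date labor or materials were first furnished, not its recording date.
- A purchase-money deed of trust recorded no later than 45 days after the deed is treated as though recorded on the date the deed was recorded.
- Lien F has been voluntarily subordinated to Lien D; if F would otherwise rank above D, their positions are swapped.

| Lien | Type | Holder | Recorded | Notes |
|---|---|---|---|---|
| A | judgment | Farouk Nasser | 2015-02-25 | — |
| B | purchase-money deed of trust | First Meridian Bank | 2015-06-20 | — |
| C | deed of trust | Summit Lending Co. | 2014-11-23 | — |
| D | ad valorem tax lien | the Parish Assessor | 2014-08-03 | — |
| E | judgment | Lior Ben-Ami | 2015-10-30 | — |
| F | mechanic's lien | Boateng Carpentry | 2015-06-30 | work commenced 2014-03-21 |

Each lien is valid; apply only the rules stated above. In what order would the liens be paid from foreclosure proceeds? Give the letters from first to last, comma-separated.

D, F, C, A, B, E

Effective dates: B was recorded 206 days after the deed, outside the 45-day window, so it keeps its recording date; F relates back to 2014-03-21 (work commenced).
Ordering by effective date: F (2014-03-21), D (2014-08-03), C (2014-11-23), A (2015-02-25), B (2015-06-20), E (2015-10-30).
Because F would otherwise rank above D, the subordination swaps them.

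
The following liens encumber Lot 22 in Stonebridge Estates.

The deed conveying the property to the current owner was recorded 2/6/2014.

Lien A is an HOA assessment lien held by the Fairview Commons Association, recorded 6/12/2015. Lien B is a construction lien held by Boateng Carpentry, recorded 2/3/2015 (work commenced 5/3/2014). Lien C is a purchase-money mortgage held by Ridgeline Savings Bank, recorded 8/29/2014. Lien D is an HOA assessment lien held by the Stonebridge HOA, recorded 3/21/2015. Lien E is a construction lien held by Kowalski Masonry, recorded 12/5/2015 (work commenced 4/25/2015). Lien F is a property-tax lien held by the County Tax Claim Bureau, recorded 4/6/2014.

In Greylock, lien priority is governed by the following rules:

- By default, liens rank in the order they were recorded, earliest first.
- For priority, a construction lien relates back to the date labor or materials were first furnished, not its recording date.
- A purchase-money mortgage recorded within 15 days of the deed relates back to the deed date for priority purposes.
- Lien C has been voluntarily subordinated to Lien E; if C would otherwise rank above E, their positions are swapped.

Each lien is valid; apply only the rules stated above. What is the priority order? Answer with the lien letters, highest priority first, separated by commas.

F, B, E, D, C, A

First, effective dates: B relates back to 5/3/2014 (work commenced); C was recorded 204 days after the deed, outside the 15-day window, so it keeps its recording date; E's effective date is 4/25/2015, when work began.
Ordering by effective date: F (4/6/2014), B (5/3/2014), C (8/29/2014), D (3/21/2015), E (4/25/2015), A (6/12/2015).
Because C would otherwise rank above E, the subordination swaps them.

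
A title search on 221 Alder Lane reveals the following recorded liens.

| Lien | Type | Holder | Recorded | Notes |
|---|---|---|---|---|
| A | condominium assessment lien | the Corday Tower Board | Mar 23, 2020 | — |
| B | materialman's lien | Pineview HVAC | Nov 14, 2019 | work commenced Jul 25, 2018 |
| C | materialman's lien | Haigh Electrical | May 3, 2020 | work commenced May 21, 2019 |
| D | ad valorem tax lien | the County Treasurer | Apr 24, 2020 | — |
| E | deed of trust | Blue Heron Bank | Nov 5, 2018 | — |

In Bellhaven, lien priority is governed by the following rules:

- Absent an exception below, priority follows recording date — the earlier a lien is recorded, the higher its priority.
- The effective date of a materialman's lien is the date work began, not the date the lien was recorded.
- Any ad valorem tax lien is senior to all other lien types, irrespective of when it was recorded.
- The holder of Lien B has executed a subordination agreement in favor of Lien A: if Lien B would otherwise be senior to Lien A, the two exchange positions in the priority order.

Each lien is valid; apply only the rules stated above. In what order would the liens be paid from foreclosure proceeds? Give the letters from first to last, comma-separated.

D, A, E, C, B

Effective dates after the stated exceptions: B relates back to Jul 25, 2018 (work commenced); C relates back to May 21, 2019 (work commenced).
D is an ad valorem tax lien, so it outranks all other liens regardless of date.
Among the remaining liens, by effective date: B (Jul 25, 2018), E (Nov 5, 2018), C (May 21, 2019), A (Mar 23, 2020).
The subordination applies — B was senior to A — so B and A swap.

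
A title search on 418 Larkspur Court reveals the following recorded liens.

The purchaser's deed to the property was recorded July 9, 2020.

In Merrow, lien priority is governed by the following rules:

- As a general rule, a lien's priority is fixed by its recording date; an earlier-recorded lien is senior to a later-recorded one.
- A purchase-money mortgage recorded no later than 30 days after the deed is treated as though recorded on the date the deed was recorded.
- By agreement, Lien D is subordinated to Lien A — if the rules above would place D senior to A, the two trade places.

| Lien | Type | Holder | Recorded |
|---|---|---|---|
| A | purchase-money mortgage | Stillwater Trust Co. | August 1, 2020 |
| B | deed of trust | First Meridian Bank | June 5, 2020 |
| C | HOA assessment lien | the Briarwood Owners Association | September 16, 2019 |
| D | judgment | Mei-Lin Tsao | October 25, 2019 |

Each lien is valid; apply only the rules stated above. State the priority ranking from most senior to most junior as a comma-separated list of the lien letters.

C, A, B, D

Effective dates after the stated exceptions: A's effective date is the deed date, July 9, 2020.
Sorted by effective date: C (September 16, 2019), D (October 25, 2019), B (June 5, 2020), A (July 9, 2020).
The subordination applies — D was senior to A — so D and A swap.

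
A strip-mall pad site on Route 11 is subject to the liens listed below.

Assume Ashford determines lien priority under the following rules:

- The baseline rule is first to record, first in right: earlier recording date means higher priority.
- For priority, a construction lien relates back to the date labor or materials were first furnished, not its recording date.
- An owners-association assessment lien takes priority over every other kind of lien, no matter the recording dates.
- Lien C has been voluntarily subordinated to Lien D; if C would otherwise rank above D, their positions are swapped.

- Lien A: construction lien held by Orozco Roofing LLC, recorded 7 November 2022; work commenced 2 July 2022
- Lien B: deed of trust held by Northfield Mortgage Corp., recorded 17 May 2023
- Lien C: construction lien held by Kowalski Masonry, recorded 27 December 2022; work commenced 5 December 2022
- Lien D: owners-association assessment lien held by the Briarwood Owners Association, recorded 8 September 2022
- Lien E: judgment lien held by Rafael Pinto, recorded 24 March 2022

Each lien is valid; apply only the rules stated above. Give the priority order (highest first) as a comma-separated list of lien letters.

D, E, A, C, B

Effective dates: A's effective date is 2 July 2022, when work began; C is treated as recorded 5 December 2022, the work-commencement date.
D, as an owners-association assessment lien, has superpriority and ranks first.
Among the remaining liens, by effective date: E (24 March 2022), A (2 July 2022), C (5 December 2022), B (17 May 2023).
C already ranks below D; the subordination has no effect.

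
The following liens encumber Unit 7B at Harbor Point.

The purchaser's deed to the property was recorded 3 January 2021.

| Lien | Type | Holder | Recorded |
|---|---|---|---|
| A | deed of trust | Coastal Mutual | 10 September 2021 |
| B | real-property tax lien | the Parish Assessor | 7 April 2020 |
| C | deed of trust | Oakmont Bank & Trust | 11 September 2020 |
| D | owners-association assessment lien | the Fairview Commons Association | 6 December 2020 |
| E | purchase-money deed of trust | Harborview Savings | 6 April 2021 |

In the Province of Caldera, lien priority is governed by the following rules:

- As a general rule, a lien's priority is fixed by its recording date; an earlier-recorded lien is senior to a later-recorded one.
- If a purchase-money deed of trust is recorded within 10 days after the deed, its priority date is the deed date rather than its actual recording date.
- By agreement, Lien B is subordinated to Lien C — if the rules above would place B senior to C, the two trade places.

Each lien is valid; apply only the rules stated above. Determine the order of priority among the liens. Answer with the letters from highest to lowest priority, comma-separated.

C, B, D, E, A

Adjusting effective dates: E was recorded 93 days after the deed — beyond 10 days — so no relation-back applies.
By effective date, earliest first: B (7 April 2020), C (11 September 2020), D (6 December 2020), E (6 April 2021), A (10 September 2021).
The subordination applies — B was senior to C — so B and C swap.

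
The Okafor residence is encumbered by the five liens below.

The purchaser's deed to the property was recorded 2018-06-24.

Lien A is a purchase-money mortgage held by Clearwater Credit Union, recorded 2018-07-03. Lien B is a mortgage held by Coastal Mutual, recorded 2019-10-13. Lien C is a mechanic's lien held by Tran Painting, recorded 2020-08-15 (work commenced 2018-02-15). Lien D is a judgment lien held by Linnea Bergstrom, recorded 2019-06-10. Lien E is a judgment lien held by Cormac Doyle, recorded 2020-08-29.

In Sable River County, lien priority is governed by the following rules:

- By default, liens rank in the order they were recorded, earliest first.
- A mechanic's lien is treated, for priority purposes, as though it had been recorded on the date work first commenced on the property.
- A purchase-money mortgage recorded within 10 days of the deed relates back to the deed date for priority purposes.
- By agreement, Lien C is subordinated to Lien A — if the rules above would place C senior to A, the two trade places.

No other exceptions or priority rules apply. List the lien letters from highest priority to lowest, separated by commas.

A, C, D, B, E

Adjusting effective dates: A was recorded within the 10-day window, so its effective date is the deed date 2018-06-24; C is treated as recorded 2018-02-15, the work-commencement date.
By effective date, earliest first: C (2018-02-15), A (2018-06-24), D (2019-06-10), B (2019-10-13), E (2020-08-29).
C is senior to A before the subordination, so the two trade places.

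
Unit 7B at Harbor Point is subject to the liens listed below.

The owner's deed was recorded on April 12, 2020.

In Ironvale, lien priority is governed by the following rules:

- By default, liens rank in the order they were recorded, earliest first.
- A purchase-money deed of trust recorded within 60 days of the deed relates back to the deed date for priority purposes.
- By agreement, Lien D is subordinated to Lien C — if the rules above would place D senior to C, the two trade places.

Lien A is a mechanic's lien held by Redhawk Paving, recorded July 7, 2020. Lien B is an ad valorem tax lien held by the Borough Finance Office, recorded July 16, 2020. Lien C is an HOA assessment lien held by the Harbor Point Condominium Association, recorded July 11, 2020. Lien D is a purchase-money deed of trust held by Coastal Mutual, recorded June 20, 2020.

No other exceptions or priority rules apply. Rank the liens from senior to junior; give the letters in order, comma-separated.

Effective dates: D missed the 60-day window (69 days after the deed), so its recording date stands.
Sorted by effective date: D (June 20, 2020), A (July 7, 2020), C (July 11, 2020), B (July 16, 2020).
The subordination applies — D was senior to C — so D and C swap.

C, A, D, B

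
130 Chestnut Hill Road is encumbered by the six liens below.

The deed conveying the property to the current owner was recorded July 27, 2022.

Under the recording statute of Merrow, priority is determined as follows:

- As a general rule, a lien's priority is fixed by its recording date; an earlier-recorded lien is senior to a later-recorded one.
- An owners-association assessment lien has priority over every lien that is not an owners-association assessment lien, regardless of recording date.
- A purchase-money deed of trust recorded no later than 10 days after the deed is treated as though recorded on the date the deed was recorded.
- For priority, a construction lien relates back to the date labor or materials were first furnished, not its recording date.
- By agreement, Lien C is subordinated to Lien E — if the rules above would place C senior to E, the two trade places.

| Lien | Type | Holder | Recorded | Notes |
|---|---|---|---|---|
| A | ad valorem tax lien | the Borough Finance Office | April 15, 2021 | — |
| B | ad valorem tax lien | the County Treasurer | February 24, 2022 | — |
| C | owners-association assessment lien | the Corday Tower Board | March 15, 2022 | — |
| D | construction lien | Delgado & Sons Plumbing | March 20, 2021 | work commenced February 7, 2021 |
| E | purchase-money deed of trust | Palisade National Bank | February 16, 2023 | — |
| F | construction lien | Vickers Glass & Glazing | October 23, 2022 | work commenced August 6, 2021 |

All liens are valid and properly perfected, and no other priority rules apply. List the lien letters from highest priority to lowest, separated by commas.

Effective dates: D relates back to February 7, 2021 (work commenced); E missed the 10-day window (204 days after the deed), so its recording date stands; F relates back to August 6, 2021 (work commenced).
As an owners-association assessment lien, C is senior to every other lien.
The other liens, earliest effective date first: D (February 7, 2021), A (April 15, 2021), F (August 6, 2021), B (February 24, 2022), E (February 16, 2023).
Because C would otherwise rank above E, the subordination swaps them.

E, D, A, F, B, C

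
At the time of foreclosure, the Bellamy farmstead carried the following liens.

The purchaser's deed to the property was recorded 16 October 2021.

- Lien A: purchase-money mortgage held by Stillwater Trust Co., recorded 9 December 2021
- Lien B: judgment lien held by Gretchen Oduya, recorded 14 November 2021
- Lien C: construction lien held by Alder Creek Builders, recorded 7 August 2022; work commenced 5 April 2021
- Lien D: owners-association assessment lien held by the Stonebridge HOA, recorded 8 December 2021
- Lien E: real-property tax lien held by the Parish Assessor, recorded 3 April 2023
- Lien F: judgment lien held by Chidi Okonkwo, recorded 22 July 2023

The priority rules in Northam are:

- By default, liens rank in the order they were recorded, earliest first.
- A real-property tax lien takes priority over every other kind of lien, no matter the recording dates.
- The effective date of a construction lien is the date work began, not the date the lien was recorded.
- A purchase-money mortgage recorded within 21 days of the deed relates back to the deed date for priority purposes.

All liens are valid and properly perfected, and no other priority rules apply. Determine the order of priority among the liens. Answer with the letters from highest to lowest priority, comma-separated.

E, C, B, D, A, F

Effective dates after the stated exceptions: A was recorded 54 days after the deed, outside the 21-day window, so it keeps its recording date; C relates back to 5 April 2021 (work commenced).
E is a real-property tax lien and takes priority over every other lien.
Among the remaining liens, by effective date: C (5 April 2021), B (14 November 2021), D (8 December 2021), A (9 December 2021), F (22 July 2023).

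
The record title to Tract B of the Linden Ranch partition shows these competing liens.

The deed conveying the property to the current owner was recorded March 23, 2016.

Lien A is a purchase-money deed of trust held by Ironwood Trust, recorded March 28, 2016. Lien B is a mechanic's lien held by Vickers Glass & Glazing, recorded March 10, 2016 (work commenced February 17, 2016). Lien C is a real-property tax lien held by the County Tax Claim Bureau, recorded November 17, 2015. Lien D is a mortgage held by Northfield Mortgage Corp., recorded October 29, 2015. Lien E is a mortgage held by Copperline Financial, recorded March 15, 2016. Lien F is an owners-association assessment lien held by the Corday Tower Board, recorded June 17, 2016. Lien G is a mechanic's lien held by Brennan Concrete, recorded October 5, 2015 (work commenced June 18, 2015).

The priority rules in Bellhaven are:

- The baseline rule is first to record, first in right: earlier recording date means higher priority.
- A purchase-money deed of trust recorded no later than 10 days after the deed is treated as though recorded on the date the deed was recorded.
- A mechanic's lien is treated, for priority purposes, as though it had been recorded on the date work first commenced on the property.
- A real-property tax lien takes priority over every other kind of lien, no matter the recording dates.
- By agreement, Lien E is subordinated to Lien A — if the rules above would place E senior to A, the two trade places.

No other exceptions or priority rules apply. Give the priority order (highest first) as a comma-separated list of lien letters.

Effective dates after the stated exceptions: A was recorded within the 10-day window, so its effective date is the deed date March 23, 2016; B's effective date is February 17, 2016, when work began; G's effective date is June 18, 2015, when work began.
As a real-property tax lien, C is senior to every other lien.
Remaining liens by effective date: G (June 18, 2015), D (October 29, 2015), B (February 17, 2016), E (March 15, 2016), A (March 23, 2016), F (June 17, 2016).
E would otherwise be senior to A, so under the subordination agreement E and A exchange positions.

C, G, D, B, A, E, F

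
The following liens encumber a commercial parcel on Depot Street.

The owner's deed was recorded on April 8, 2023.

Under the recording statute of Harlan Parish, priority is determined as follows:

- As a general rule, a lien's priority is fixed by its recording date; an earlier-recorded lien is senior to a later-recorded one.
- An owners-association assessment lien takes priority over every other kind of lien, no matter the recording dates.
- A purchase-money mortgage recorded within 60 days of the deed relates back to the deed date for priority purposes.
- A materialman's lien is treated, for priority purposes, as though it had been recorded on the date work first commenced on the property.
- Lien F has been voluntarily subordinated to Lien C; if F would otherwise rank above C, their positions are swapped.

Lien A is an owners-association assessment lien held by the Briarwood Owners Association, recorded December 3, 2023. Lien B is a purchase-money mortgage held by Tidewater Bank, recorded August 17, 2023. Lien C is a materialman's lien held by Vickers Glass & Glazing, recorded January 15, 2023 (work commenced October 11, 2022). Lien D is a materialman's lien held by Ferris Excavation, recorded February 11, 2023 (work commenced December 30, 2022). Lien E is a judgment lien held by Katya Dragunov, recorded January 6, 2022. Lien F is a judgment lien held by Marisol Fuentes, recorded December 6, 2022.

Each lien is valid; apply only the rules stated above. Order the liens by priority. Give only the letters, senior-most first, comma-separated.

First, effective dates: B was recorded 131 days after the deed, outside the 60-day window, so it keeps its recording date; C's effective date is October 11, 2022, when work began; D relates back to December 30, 2022 (work commenced).
A is an owners-association assessment lien and takes priority over every other lien.
The other liens, earliest effective date first: E (January 6, 2022), C (October 11, 2022), F (December 6, 2022), D (December 30, 2022), B (August 17, 2023).
Since F is not senior to C, the subordination leaves the order unchanged.

A, E, C, F, D, B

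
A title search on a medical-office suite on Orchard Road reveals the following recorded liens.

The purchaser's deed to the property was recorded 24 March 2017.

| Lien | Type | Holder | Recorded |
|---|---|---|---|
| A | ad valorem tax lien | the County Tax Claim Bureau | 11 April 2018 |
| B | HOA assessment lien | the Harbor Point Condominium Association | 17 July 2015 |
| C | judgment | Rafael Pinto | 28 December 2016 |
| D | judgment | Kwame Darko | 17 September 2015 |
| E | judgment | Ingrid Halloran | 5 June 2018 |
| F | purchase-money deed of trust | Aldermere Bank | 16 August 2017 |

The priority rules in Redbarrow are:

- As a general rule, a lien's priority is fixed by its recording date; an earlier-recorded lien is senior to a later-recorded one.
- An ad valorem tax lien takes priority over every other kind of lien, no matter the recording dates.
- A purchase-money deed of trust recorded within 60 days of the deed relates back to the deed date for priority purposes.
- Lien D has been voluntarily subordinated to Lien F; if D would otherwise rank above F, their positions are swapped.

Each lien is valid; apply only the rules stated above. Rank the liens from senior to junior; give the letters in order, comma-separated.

A, B, F, C, D, E

Effective dates after the stated exceptions: F was recorded 145 days after the deed — beyond 60 days — so no relation-back applies.
As an ad valorem tax lien, A is senior to every other lien.
The other liens, earliest effective date first: B (17 July 2015), D (17 September 2015), C (28 December 2016), F (16 August 2017), E (5 June 2018).
D would otherwise be senior to F, so under the subordination agreement D and F exchange positions.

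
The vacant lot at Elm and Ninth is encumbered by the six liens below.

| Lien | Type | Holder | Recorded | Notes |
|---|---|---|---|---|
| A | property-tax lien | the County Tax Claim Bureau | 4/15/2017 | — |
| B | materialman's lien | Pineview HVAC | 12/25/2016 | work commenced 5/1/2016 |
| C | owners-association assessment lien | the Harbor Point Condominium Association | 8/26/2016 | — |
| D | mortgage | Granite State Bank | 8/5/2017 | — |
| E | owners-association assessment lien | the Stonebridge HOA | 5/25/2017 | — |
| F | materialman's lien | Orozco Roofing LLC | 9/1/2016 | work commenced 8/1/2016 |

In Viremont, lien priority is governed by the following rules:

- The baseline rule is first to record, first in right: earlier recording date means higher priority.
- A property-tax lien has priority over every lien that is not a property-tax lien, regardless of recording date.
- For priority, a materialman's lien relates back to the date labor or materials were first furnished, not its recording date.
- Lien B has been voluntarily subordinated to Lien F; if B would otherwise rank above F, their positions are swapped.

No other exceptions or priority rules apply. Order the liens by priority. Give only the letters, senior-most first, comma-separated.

Effective dates: B's effective date is 5/1/2016, when work began; F relates back to 8/1/2016 (work commenced).
As a property-tax lien, A is senior to every other lien.
The other liens, earliest effective date first: B (5/1/2016), F (8/1/2016), C (8/26/2016), E (5/25/2017), D (8/5/2017).
The subordination applies — B was senior to F — so B and F swap.

A, F, B, C, E, D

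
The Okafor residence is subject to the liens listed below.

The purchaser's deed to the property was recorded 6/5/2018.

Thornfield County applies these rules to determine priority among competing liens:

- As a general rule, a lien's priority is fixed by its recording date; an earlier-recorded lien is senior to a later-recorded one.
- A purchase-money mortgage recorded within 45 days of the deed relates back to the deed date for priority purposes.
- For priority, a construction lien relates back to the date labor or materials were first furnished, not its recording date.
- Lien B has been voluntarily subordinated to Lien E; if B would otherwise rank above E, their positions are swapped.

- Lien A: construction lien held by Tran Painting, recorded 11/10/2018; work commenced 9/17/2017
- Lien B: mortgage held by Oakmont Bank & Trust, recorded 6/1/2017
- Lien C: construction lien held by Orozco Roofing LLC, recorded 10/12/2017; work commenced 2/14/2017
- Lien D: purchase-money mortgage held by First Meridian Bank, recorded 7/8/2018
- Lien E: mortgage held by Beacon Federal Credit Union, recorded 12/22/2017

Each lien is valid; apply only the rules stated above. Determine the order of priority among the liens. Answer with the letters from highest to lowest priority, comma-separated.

First, effective dates: A relates back to 9/17/2017 (work commenced); C's effective date is 2/14/2017, when work began; D was recorded within the 45-day window, so its effective date is the deed date 6/5/2018.
By effective date: C (2/14/2017), B (6/1/2017), A (9/17/2017), E (12/22/2017), D (6/5/2018).
B would otherwise be senior to E, so under the subordination agreement B and E exchange positions.

C, E, A, B, D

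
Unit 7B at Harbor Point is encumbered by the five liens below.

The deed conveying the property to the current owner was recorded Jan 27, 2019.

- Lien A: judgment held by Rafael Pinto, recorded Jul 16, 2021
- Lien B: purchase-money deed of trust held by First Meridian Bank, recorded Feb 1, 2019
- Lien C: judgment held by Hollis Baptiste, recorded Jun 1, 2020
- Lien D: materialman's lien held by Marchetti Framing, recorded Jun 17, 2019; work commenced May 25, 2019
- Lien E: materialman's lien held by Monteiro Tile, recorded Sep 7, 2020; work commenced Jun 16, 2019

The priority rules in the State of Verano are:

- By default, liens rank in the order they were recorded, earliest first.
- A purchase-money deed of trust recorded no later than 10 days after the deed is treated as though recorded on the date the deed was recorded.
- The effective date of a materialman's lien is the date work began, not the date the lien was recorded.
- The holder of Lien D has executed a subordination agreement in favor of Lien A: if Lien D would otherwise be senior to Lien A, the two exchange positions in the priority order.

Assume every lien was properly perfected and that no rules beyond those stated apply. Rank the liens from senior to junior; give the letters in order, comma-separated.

Effective dates: B's effective date is the deed date, Jan 27, 2019; D's effective date is May 25, 2019, when work began; E is treated as recorded Jun 16, 2019, the work-commencement date.
By effective date: B (Jan 27, 2019), D (May 25, 2019), E (Jun 16, 2019), C (Jun 1, 2020), A (Jul 16, 2021).
Because D would otherwise rank above A, the subordination swaps them.

B, A, E, C, D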